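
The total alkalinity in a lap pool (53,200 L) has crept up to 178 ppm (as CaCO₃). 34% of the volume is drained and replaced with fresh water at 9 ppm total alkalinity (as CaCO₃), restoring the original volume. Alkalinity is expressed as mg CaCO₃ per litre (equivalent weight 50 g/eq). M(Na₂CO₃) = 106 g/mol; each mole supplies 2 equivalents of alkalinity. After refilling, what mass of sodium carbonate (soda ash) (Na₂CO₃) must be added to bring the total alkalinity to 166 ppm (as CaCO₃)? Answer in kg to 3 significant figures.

2.56 kg

After draining 34% and refilling: 178 × 0.66 + 9 × 0.34 = 120.54 ppm.
Deficit to target: 166 − 120.54 = 45.46 mg/L.
As CaCO₃: 45.46 mg/L × 53,200 L = 2418 g; ÷ 50 g/eq ÷ 2 = 24.18 mol Na₂CO₃.
Mass: 24.18 × 106 = 2564 g.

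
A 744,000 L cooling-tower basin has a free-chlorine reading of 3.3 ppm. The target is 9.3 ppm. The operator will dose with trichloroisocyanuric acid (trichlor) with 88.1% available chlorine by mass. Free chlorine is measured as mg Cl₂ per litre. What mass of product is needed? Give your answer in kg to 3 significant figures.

Chlorine deficit: 9.3 − 3.3 = 6 ppm = 6 mg/L as Cl₂.
Cl₂ equivalent needed: 6 mg/L × 744,000 L = 4,464,000 mg = 4464 g.
Product at 88.1% available chlorine: 4464 / 0.881 = 5067 g.

5.07 kg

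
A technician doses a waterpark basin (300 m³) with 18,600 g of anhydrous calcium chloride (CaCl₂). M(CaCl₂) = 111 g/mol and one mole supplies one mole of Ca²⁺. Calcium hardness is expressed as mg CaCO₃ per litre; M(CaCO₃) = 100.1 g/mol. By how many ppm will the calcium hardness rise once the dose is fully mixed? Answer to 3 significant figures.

55.9 ppm

Volume: 300 m³ = 300,000 L.
Moles of Ca²⁺: 18,600 g ÷ 111 g/mol = 167.6 mol.
As CaCO₃: 167.6 mol × 100.1 g/mol = 16,770 g.
Rise: 16,770 g / 300,000 L × 1000 = 55.91 mg/L.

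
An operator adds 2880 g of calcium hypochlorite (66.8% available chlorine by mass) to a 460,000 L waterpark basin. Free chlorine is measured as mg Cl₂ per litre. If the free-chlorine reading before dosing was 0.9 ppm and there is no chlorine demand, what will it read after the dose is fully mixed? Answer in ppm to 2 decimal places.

Available chlorine delivered: 2880 g × 0.668 = 1924 g as Cl₂.
Concentration rise: 1924 g / 460,000 L = 4.182 mg/L = 4.18 ppm.
Final FC: 0.9 + 4.18 = 5.08 ppm.

5.08 ppm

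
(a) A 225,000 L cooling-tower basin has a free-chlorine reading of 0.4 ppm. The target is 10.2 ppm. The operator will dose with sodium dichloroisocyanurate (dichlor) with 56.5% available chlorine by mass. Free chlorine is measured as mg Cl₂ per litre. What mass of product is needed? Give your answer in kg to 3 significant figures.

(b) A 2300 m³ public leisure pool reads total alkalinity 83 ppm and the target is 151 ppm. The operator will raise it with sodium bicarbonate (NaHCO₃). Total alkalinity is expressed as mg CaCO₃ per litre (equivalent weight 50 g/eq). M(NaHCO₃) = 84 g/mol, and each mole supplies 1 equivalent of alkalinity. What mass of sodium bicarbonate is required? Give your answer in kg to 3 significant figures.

(a) 3.90 kg; (b) 263 kg

(a) Chlorine deficit: 10.2 − 0.4 = 9.8 ppm = 9.8 mg/L as Cl₂.
(a) Cl₂ equivalent needed: 9.8 mg/L × 225,000 L = 2,205,000 mg = 2205 g.
(a) Product at 56.5% available chlorine: 2205 / 0.565 = 3903 g.

(b) Volume: 2300 m³ = 2,300,000 L.
(b) Alkalinity to add: (151 − 83) = 68 mg/L as CaCO₃ × 2,300,000 L = 156,400 g as CaCO₃.
(b) Equivalents: 156,400 g ÷ 50 g/eq = 3128 eq.
(b) NaHCO₃ supplies 1 eq per mole → 3128 mol.
(b) Mass: 3128 mol × 84 g/mol = 262,800 g.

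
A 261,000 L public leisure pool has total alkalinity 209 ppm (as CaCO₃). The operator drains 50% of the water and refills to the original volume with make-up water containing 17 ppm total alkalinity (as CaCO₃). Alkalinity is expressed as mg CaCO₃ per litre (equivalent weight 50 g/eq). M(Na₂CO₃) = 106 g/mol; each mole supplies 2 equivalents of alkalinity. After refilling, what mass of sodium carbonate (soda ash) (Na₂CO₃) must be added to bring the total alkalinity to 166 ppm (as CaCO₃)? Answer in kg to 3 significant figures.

After draining 50% and refilling: 209 × 0.50 + 17 × 0.50 = 113 ppm.
Deficit to target: 166 − 113 = 53 mg/L.
As CaCO₃: 53 mg/L × 261,000 L = 13,830 g; ÷ 50 g/eq ÷ 2 = 138.3 mol Na₂CO₃.
Mass: 138.3 × 106 = 14,660 g.

14.7 kg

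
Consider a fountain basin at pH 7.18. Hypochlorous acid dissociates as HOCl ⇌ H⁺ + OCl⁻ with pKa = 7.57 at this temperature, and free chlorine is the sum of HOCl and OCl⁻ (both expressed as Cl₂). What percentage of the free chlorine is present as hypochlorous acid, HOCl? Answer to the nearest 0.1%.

71.1%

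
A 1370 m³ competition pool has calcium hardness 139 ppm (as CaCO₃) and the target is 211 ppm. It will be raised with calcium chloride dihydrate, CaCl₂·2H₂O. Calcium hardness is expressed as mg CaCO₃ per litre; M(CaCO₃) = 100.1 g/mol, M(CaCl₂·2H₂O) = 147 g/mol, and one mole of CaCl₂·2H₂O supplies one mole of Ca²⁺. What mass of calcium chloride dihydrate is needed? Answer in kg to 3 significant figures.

145 kg

Volume: 1370 m³ = 1,370,000 L.
Hardness to add: (211 − 139) = 72 mg/L as CaCO₃ × 1,370,000 L = 98,640 g as CaCO₃.
Moles of Ca²⁺ (1 mol Ca²⁺ ≡ 1 mol CaCO₃): 98,640 / 100.1 g/mol = 985.4 mol.
Mass of CaCl₂·2H₂O: 985.4 × 147 = 144,900 g.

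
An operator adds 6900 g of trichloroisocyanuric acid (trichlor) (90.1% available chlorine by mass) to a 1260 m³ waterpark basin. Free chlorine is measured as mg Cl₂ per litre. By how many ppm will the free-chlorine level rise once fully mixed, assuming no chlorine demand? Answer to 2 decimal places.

4.93 ppm

Volume: 1260 m³ = 1,260,000 L.
Available chlorine delivered: 6900 g × 0.901 = 6217 g as Cl₂.
Concentration rise: 6217 g / 1,260,000 L = 4.934 mg/L = 4.93 ppm.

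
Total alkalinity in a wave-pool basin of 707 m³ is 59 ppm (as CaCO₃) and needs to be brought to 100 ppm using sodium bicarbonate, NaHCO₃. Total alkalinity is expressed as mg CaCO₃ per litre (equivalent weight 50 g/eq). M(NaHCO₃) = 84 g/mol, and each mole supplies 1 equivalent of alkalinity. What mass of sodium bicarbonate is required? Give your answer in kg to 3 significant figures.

Volume: 707 m³ = 707,000 L.
Alkalinity to add: (100 − 59) = 41 mg/L as CaCO₃ × 707,000 L = 28,990 g as CaCO₃.
Equivalents: 28,990 g ÷ 50 g/eq = 579.7 eq.
NaHCO₃ supplies 1 eq per mole → 579.7 mol.
Mass: 579.7 mol × 84 g/mol = 48,700 g.

48.7 kg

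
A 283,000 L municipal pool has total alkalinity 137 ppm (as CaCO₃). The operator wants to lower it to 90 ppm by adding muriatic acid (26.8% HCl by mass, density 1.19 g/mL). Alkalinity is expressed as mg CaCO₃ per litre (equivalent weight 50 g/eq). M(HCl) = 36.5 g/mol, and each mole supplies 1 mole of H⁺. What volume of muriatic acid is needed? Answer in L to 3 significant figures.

30.4 L

Alkalinity to neutralize: (137 − 90) = 47 mg/L as CaCO₃ × 283,000 L = 13,300 g as CaCO₃.
Equivalents of H⁺ required: 13,300 ÷ 50 g/eq = 266 eq = 266 mol HCl.
Mass of HCl: 266 × 36.5 = 9710 g.
Mass of 26.8% solution: 9710 / 0.268 = 36,230 g.
Volume: 36,230 g ÷ 1.19 g/mL = 30,450 mL.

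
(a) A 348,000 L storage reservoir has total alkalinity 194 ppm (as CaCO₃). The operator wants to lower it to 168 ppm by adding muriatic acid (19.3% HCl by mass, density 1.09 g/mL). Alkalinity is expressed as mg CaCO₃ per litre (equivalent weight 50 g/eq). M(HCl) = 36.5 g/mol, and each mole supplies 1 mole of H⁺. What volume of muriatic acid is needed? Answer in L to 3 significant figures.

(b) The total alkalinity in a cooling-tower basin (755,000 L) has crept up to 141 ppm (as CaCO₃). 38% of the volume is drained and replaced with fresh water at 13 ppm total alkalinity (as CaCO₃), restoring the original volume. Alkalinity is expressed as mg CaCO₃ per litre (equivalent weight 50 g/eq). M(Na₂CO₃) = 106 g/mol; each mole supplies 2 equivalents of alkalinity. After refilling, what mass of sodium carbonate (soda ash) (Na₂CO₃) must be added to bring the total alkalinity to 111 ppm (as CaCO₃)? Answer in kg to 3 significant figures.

(a) Alkalinity to neutralize: (194 − 168) = 26 mg/L as CaCO₃ × 348,000 L = 9048 g as CaCO₃.
(a) Equivalents of H⁺ required: 9048 ÷ 50 g/eq = 181 eq = 181 mol HCl.
(a) Mass of HCl: 181 × 36.5 = 6605 g.
(a) Mass of 19.3% solution: 6605 / 0.193 = 34,220 g.
(a) Volume: 34,220 g ÷ 1.09 g/mL = 31,400 mL.

(b) After draining 38% and refilling: 141 × 0.62 + 13 × 0.38 = 92.36 ppm.
(b) Deficit to target: 111 − 92.36 = 18.64 mg/L.
(b) As CaCO₃: 18.64 mg/L × 755,000 L = 14,070 g; ÷ 50 g/eq ÷ 2 = 140.7 mol Na₂CO₃.
(b) Mass: 140.7 × 106 = 14,920 g.

(a) 31.4 L; (b) 14.9 kg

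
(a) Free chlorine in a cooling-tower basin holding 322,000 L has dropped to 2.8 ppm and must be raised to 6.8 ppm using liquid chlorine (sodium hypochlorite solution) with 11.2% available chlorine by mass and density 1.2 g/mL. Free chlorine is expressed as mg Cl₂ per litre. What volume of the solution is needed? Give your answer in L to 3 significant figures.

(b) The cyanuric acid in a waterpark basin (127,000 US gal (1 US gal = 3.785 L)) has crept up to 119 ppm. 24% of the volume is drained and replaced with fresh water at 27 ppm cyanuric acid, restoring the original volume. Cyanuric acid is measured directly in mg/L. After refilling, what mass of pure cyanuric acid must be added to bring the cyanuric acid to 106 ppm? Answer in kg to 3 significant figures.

(a) 9.58 L; (b) 4.36 kg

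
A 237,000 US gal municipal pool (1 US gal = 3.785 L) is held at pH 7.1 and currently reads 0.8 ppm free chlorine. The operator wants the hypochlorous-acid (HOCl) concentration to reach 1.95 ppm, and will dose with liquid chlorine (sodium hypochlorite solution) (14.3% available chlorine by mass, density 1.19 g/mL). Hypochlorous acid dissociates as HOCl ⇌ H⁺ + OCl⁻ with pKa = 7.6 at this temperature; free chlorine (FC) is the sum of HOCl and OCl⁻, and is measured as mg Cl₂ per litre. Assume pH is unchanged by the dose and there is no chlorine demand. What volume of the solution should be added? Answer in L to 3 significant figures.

Volume: 237,000 US gal × 3.785 L/gal = 897,045 L.
[OCl⁻]/[HOCl] = 10^(pH − pKa) = 10^(7.1 − 7.6) = 0.3162; fraction as HOCl = 1/(1 + 0.3162) = 0.7597.
Free chlorine required for 1.95 ppm HOCl: 1.95 / 0.7597 = 2.567 ppm.
FC to add: 2.567 − 0.8 = 1.767 mg/L as Cl₂.
Cl₂ equivalent: 1.767 mg/L × 897,045 L = 1585 g.
Product at 14.3% available Cl: 1585 / 0.143 = 11,080 g.
Volume: 11,080 g ÷ 1.19 g/mL = 9313 mL.

9.31 L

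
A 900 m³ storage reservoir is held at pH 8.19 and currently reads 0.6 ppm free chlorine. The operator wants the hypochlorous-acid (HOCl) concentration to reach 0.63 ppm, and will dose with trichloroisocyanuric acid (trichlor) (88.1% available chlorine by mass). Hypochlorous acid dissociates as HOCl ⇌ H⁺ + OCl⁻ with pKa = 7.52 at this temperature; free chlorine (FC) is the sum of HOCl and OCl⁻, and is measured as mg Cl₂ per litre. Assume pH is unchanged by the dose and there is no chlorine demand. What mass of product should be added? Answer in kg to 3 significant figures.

Volume: 900 m³ = 900,000 L.
[OCl⁻]/[HOCl] = 10^(pH − pKa) = 10^(8.19 − 7.52) = 4.677; fraction as HOCl = 1/(1 + 4.677) = 0.1761.
Free chlorine required for 0.63 ppm HOCl: 0.63 / 0.1761 = 3.577 ppm.
FC to add: 3.577 − 0.6 = 2.977 mg/L as Cl₂.
Cl₂ equivalent: 2.977 mg/L × 900,000 L = 2679 g.
Product at 88.1% available Cl: 2679 / 0.881 = 3041 g.

3.04 kg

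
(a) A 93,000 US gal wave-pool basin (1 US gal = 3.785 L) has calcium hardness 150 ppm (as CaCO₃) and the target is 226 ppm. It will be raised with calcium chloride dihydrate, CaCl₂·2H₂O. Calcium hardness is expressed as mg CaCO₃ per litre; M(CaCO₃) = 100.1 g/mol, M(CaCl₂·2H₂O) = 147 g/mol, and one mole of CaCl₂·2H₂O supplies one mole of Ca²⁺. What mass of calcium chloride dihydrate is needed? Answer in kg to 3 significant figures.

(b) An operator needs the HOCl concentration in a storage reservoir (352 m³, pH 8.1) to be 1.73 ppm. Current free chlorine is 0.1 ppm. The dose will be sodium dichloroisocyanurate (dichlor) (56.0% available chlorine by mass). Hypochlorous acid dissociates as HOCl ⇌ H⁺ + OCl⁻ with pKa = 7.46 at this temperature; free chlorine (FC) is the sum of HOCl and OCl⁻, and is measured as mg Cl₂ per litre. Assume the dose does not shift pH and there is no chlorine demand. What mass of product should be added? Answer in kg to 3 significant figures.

(a) Volume: 93,000 US gal × 3.785 L/gal = 352,005 L.
(a) Hardness to add: (226 − 150) = 76 mg/L as CaCO₃ × 352,005 L = 26,750 g as CaCO₃.
(a) Moles of Ca²⁺ (1 mol Ca²⁺ ≡ 1 mol CaCO₃): 26,750 / 100.1 g/mol = 267.3 mol.
(a) Mass of CaCl₂·2H₂O: 267.3 × 147 = 39,290 g.

(b) Volume: 352 m³ = 352,000 L.
(b) [OCl⁻]/[HOCl] = 10^(pH − pKa) = 10^(8.1 − 7.46) = 4.365; fraction as HOCl = 1/(1 + 4.365) = 0.1864.
(b) Free chlorine required for 1.73 ppm HOCl: 1.73 / 0.1864 = 9.282 ppm.
(b) FC to add: 9.282 − 0.1 = 9.182 mg/L as Cl₂.
(b) Cl₂ equivalent: 9.182 mg/L × 352,000 L = 3232 g.
(b) Product at 56.0% available Cl: 3232 / 0.56 = 5771 g.

(a) 39.3 kg; (b) 5.77 kg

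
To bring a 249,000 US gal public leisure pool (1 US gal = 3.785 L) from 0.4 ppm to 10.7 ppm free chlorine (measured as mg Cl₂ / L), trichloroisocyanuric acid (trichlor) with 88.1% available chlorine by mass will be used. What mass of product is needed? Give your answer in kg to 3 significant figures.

11.0 kg

Volume: 249,000 US gal × 3.785 L/gal = 942,465 L.
Chlorine deficit: 10.7 − 0.4 = 10.3 ppm = 10.3 mg/L as Cl₂.
Cl₂ equivalent needed: 10.3 mg/L × 942,465 L = 9,707,000 mg = 9707 g.
Product at 88.1% available chlorine: 9707 / 0.881 = 11,020 g.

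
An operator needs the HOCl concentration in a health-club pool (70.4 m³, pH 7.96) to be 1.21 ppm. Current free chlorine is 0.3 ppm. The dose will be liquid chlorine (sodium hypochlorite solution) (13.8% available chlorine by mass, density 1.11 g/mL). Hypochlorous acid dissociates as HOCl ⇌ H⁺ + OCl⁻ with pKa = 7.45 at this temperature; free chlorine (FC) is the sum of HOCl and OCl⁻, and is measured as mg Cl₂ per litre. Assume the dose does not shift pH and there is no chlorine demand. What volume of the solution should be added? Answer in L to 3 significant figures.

2.22 L

Volume: 70.4 m³ = 70,400 L.
[OCl⁻]/[HOCl] = 10^(pH − pKa) = 10^(7.96 − 7.45) = 3.236; fraction as HOCl = 1/(1 + 3.236) = 0.2361.
Free chlorine required for 1.21 ppm HOCl: 1.21 / 0.2361 = 5.125 ppm.
FC to add: 5.125 − 0.3 = 4.825 mg/L as Cl₂.
Cl₂ equivalent: 4.825 mg/L × 70,400 L = 339.7 g.
Product at 13.8% available Cl: 339.7 / 0.138 = 2462 g.
Volume: 2462 g ÷ 1.11 g/mL = 2218 mL.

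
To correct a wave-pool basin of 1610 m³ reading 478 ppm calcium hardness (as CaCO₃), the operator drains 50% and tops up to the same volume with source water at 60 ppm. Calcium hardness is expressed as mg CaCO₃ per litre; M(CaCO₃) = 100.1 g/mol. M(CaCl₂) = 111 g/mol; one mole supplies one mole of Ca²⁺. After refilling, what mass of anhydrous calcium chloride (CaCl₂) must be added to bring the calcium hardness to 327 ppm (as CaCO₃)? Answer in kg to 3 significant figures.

104 kg

Volume: 1610 m³ = 1,610,000 L.
After draining 50% and refilling: 478 × 0.50 + 60 × 0.50 = 269 ppm.
Deficit to target: 327 − 269 = 58 mg/L.
As CaCO₃: 58 mg/L × 1,610,000 L = 93,380 g; ÷ 100.1 = 932.9 mol Ca²⁺.
Mass: 932.9 × 111 = 103,500 g.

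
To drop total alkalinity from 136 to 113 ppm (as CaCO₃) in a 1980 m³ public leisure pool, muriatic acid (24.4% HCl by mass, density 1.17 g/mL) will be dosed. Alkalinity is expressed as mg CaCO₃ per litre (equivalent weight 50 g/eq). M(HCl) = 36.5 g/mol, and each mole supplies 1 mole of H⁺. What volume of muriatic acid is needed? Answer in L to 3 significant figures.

Volume: 1980 m³ = 1,980,000 L.
Alkalinity to neutralize: (136 − 113) = 23 mg/L as CaCO₃ × 1,980,000 L = 45,540 g as CaCO₃.
Equivalents of H⁺ required: 45,540 ÷ 50 g/eq = 910.8 eq = 910.8 mol HCl.
Mass of HCl: 910.8 × 36.5 = 33,240 g.
Mass of 24.4% solution: 33,240 / 0.244 = 136,200 g.
Volume: 136,200 g ÷ 1.17 g/mL = 116,500 mL.

116 L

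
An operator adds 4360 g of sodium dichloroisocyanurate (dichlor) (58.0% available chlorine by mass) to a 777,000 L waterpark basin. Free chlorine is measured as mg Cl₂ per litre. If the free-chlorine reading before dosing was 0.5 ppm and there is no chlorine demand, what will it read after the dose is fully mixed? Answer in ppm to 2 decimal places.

3.75 ppm

Available chlorine delivered: 4360 g × 0.58 = 2529 g as Cl₂.
Concentration rise: 2529 g / 777,000 L = 3.255 mg/L = 3.25 ppm.
Final FC: 0.5 + 3.25 = 3.75 ppm.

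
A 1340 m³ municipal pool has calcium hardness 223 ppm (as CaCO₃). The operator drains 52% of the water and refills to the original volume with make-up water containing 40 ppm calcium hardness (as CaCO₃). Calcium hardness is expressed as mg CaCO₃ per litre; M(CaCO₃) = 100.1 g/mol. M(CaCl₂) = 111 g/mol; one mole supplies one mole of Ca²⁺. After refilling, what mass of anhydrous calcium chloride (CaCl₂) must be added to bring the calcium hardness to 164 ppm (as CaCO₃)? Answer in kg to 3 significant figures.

Volume: 1340 m³ = 1,340,000 L.
After draining 52% and refilling: 223 × 0.48 + 40 × 0.52 = 127.84 ppm.
Deficit to target: 164 − 127.84 = 36.16 mg/L.
As CaCO₃: 36.16 mg/L × 1,340,000 L = 48,450 g; ÷ 100.1 = 484.1 mol Ca²⁺.
Mass: 484.1 × 111 = 53,730 g.

53.7 kg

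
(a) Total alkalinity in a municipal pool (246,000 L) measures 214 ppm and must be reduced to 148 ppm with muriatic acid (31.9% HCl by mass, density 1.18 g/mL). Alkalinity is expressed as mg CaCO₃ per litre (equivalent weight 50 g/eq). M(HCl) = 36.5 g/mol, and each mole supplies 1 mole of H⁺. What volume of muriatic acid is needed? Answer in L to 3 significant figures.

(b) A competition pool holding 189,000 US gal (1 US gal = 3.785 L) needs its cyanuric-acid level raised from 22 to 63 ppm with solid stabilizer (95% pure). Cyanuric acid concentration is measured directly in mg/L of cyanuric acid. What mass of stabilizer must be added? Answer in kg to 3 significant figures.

(a) 31.5 L; (b) 30.9 kg

(a) Alkalinity to neutralize: (214 − 148) = 66 mg/L as CaCO₃ × 246,000 L = 16,240 g as CaCO₃.
(a) Equivalents of H⁺ required: 16,240 ÷ 50 g/eq = 324.7 eq = 324.7 mol HCl.
(a) Mass of HCl: 324.7 × 36.5 = 11,850 g.
(a) Mass of 31.9% solution: 11,850 / 0.319 = 37,150 g.
(a) Volume: 37,150 g ÷ 1.18 g/mL = 31,490 mL.

(b) Volume: 189,000 US gal × 3.785 L/gal = 715,365 L.
(b) CYA to add: (63 − 22) = 41 mg/L × 715,365 L = 29,330 g cyanuric acid.
(b) At 95% purity: 29,330 / 0.95 = 30,870 g product.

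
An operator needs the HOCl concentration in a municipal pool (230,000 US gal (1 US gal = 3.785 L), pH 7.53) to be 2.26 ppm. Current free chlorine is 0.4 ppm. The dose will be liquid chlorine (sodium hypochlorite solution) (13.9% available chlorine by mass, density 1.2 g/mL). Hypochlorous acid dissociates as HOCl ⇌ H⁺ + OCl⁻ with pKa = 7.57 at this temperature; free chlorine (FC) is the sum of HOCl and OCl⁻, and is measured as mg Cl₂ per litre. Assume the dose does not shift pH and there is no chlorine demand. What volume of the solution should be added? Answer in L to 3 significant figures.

20.5 L

Volume: 230,000 US gal × 3.785 L/gal = 870,550 L.
[OCl⁻]/[HOCl] = 10^(pH − pKa) = 10^(7.53 − 7.57) = 0.912; fraction as HOCl = 1/(1 + 0.912) = 0.523.
Free chlorine required for 2.26 ppm HOCl: 2.26 / 0.523 = 4.321 ppm.
FC to add: 4.321 − 0.4 = 3.921 mg/L as Cl₂.
Cl₂ equivalent: 3.921 mg/L × 870,550 L = 3414 g.
Product at 13.9% available Cl: 3414 / 0.139 = 24,560 g.
Volume: 24,560 g ÷ 1.2 g/mL = 20,460 mL.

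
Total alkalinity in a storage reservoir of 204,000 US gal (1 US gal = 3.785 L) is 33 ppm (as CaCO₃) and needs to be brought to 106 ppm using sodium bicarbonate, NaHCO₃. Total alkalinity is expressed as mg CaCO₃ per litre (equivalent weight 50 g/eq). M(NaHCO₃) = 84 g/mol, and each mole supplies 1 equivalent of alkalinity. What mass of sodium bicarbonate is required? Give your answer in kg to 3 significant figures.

94.7 kg

Volume: 204,000 US gal × 3.785 L/gal = 772,140 L.
Alkalinity to add: (106 − 33) = 73 mg/L as CaCO₃ × 772,140 L = 56,370 g as CaCO₃.
Equivalents: 56,370 g ÷ 50 g/eq = 1127 eq.
NaHCO₃ supplies 1 eq per mole → 1127 mol.
Mass: 1127 mol × 84 g/mol = 94,700 g.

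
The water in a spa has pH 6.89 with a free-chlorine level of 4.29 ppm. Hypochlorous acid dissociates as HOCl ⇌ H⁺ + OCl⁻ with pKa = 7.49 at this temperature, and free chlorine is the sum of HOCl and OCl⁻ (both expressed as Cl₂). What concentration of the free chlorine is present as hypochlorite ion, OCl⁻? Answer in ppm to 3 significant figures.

0.861 ppm

[OCl⁻]/[HOCl] = 10^(pH − pKa) = 10^(6.89 − 7.49) = 10^-0.60 = 0.2512.
Fraction as HOCl = 1 / (1 + 0.2512) = 0.7992.
OCl⁻ = (1 − 0.7992) × 4.29 ppm = 0.8613 ppm.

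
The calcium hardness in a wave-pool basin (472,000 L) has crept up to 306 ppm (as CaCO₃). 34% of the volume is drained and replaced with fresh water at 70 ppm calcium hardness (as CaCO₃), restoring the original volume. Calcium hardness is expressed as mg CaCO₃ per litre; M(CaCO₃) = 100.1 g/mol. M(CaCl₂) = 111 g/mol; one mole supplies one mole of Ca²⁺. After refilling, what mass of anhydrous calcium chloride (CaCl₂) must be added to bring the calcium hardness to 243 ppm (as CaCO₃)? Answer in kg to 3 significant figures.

After draining 34% and refilling: 306 × 0.66 + 70 × 0.34 = 225.76 ppm.
Deficit to target: 243 − 225.76 = 17.24 mg/L.
As CaCO₃: 17.24 mg/L × 472,000 L = 8137 g; ÷ 100.1 = 81.29 mol Ca²⁺.
Mass: 81.29 × 111 = 9023 g.

9.02 kg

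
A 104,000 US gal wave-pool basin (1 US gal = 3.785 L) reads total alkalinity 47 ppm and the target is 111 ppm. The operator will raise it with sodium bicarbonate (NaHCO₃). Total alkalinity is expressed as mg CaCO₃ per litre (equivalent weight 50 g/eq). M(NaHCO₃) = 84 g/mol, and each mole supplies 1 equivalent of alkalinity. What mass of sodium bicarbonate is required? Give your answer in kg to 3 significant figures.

42.3 kg

Volume: 104,000 US gal × 3.785 L/gal = 393,640 L.
Alkalinity to add: (111 − 47) = 64 mg/L as CaCO₃ × 393,640 L = 25,190 g as CaCO₃.
Equivalents: 25,190 g ÷ 50 g/eq = 503.9 eq.
NaHCO₃ supplies 1 eq per mole → 503.9 mol.
Mass: 503.9 mol × 84 g/mol = 42,320 g.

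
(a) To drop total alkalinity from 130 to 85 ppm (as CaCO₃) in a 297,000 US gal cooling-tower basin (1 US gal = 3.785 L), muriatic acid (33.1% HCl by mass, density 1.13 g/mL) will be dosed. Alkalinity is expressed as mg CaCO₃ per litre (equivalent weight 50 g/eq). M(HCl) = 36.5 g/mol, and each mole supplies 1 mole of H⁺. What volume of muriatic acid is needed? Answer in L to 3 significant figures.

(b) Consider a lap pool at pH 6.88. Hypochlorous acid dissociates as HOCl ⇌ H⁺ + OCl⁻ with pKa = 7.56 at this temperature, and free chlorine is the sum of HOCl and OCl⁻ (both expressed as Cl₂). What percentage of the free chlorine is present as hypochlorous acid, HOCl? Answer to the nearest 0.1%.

(a) Volume: 297,000 US gal × 3.785 L/gal = 1,124,145 L.
(a) Alkalinity to neutralize: (130 − 85) = 45 mg/L as CaCO₃ × 1,124,145 L = 50,590 g as CaCO₃.
(a) Equivalents of H⁺ required: 50,590 ÷ 50 g/eq = 1012 eq = 1012 mol HCl.
(a) Mass of HCl: 1012 × 36.5 = 36,930 g.
(a) Mass of 33.1% solution: 36,930 / 0.331 = 111,600 g.
(a) Volume: 111,600 g ÷ 1.13 g/mL = 98,730 mL.

(b) [OCl⁻]/[HOCl] = 10^(pH − pKa) = 10^(6.88 − 7.56) = 10^-0.68 = 0.2089.
(b) Fraction as HOCl = 1 / (1 + 0.2089) = 0.8272.

(a) 98.7 L; (b) 82.7%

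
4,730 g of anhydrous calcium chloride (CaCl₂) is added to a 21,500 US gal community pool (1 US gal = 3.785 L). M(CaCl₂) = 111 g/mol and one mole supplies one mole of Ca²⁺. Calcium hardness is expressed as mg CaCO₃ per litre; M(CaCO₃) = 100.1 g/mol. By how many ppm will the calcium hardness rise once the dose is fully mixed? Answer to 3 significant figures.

Volume: 21,500 US gal × 3.785 L/gal = 81,378 L.
Moles of Ca²⁺: 4,730 g ÷ 111 g/mol = 42.61 mol.
As CaCO₃: 42.61 mol × 100.1 g/mol = 4266 g.
Rise: 4266 g / 81,378 L × 1000 = 52.42 mg/L.

52.4 ppm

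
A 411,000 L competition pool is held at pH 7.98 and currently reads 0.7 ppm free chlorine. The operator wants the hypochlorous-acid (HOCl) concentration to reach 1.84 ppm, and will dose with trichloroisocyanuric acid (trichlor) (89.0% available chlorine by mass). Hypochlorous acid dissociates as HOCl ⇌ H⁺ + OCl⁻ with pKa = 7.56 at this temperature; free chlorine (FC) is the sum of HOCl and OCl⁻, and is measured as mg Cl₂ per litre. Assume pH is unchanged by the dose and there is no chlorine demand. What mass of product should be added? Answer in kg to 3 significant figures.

[OCl⁻]/[HOCl] = 10^(pH − pKa) = 10^(7.98 − 7.56) = 2.63; fraction as HOCl = 1/(1 + 2.63) = 0.2755.
Free chlorine required for 1.84 ppm HOCl: 1.84 / 0.2755 = 6.68 ppm.
FC to add: 6.68 − 0.7 = 5.98 mg/L as Cl₂.
Cl₂ equivalent: 5.98 mg/L × 411,000 L = 2458 g.
Product at 89.0% available Cl: 2458 / 0.89 = 2761 g.

2.76 kg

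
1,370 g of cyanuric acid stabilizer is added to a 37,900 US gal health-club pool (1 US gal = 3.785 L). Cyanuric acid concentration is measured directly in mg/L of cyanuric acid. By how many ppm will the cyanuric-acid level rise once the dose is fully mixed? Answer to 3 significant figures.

9.55 ppm

Volume: 37,900 US gal × 3.785 L/gal = 143,452 L.
Rise: 1,370 g / 143,452 L × 1000 = 9.55 mg/L.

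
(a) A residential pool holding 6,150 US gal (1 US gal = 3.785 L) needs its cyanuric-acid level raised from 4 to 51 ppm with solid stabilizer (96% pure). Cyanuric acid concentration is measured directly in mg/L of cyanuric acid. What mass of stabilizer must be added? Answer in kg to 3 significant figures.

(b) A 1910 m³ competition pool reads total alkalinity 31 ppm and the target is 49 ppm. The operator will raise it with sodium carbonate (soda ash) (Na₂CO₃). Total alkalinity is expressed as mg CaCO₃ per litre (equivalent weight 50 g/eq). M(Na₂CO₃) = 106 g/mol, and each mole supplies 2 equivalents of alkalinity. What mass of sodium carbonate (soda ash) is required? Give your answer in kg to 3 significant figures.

(a) Volume: 6,150 US gal × 3.785 L/gal = 23,278 L.
(a) CYA to add: (51 − 4) = 47 mg/L × 23,278 L = 1094 g cyanuric acid.
(a) At 96% purity: 1094 / 0.96 = 1140 g product.

(b) Volume: 1910 m³ = 1,910,000 L.
(b) Alkalinity to add: (49 − 31) = 18 mg/L as CaCO₃ × 1,910,000 L = 34,380 g as CaCO₃.
(b) Equivalents: 34,380 g ÷ 50 g/eq = 687.6 eq.
(b) Each mole of Na₂CO₃ supplies 2 eq, so 687.6 / 2 = 343.8 mol.
(b) Mass: 343.8 mol × 106 g/mol = 36,440 g.

(a) 1.14 kg; (b) 36.4 kg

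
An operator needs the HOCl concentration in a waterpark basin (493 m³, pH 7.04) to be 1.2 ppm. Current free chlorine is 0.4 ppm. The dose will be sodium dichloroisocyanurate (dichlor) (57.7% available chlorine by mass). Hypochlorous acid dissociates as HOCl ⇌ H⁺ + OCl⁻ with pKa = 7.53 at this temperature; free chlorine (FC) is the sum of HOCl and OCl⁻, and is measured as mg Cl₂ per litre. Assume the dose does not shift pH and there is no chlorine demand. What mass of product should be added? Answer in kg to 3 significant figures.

Volume: 493 m³ = 493,000 L.
[OCl⁻]/[HOCl] = 10^(pH − pKa) = 10^(7.04 − 7.53) = 0.3236; fraction as HOCl = 1/(1 + 0.3236) = 0.7555.
Free chlorine required for 1.2 ppm HOCl: 1.2 / 0.7555 = 1.588 ppm.
FC to add: 1.588 − 0.4 = 1.188 mg/L as Cl₂.
Cl₂ equivalent: 1.188 mg/L × 493,000 L = 585.8 g.
Product at 57.7% available Cl: 585.8 / 0.577 = 1015 g.

1.02 kg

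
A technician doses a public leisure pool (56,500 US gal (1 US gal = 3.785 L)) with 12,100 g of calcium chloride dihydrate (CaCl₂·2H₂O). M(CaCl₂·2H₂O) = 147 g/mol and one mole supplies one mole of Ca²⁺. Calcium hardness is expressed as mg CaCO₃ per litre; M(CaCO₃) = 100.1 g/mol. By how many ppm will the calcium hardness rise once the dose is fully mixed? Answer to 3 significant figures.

Volume: 56,500 US gal × 3.785 L/gal = 213,852 L.
Moles of Ca²⁺: 12,100 g ÷ 147 g/mol = 82.31 mol.
As CaCO₃: 82.31 mol × 100.1 g/mol = 8240 g.
Rise: 8240 g / 213,852 L × 1000 = 38.53 mg/L.

38.5 ppm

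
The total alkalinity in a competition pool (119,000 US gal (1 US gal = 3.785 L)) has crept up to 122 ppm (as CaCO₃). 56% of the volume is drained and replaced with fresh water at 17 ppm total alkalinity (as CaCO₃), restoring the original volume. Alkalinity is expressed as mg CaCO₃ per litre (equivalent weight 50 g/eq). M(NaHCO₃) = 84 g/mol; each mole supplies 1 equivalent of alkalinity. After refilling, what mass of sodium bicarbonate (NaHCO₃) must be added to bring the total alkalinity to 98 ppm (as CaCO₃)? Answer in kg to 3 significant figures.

Volume: 119,000 US gal × 3.785 L/gal = 450,415 L.
After draining 56% and refilling: 122 × 0.44 + 17 × 0.56 = 63.2 ppm.
Deficit to target: 98 − 63.2 = 34.8 mg/L.
As CaCO₃: 34.8 mg/L × 450,415 L = 15,670 g; ÷ 50 g/eq ÷ 1 = 313.5 mol NaHCO₃.
Mass: 313.5 × 84 = 26,330 g.

26.3 kg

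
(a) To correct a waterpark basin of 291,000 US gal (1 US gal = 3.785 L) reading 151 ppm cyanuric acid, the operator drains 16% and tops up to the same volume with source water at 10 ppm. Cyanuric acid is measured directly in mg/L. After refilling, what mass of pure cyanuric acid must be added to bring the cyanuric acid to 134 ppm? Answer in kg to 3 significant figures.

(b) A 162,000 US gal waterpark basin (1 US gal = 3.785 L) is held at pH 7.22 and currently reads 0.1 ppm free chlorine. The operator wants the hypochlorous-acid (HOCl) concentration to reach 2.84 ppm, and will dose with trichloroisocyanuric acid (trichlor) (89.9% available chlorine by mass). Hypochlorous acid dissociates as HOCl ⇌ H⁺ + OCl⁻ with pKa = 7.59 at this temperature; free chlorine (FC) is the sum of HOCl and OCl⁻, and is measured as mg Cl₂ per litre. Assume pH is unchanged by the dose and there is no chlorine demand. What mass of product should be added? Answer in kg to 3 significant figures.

(a) Volume: 291,000 US gal × 3.785 L/gal = 1,101,435 L.
(a) After draining 16% and refilling: 151 × 0.84 + 10 × 0.16 = 128.44 ppm.
(a) Deficit to target: 134 − 128.44 = 5.56 mg/L.
(a) Mass: 5.56 mg/L × 1,101,435 L = 6124 g cyanuric acid.

(b) Volume: 162,000 US gal × 3.785 L/gal = 613,170 L.
(b) [OCl⁻]/[HOCl] = 10^(pH − pKa) = 10^(7.22 − 7.59) = 0.4266; fraction as HOCl = 1/(1 + 0.4266) = 0.701.
(b) Free chlorine required for 2.84 ppm HOCl: 2.84 / 0.701 = 4.051 ppm.
(b) FC to add: 4.051 − 0.1 = 3.951 mg/L as Cl₂.
(b) Cl₂ equivalent: 3.951 mg/L × 613,170 L = 2423 g.
(b) Product at 89.9% available Cl: 2423 / 0.899 = 2695 g.

(a) 6.12 kg; (b) 2.70 kg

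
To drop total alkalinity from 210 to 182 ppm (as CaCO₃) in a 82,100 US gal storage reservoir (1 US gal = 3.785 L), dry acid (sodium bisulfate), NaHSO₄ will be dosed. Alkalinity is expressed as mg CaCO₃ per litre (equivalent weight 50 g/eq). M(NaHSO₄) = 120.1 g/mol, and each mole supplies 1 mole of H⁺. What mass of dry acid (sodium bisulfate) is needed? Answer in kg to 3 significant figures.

Volume: 82,100 US gal × 3.785 L/gal = 310,748 L.
Alkalinity to neutralize: (210 − 182) = 28 mg/L as CaCO₃ × 310,748 L = 8701 g as CaCO₃.
Equivalents of H⁺ required: 8701 ÷ 50 g/eq = 174 eq = 174 mol NaHSO₄.
Mass of NaHSO₄: 174 × 120.1 = 20,900 g.

20.9 kg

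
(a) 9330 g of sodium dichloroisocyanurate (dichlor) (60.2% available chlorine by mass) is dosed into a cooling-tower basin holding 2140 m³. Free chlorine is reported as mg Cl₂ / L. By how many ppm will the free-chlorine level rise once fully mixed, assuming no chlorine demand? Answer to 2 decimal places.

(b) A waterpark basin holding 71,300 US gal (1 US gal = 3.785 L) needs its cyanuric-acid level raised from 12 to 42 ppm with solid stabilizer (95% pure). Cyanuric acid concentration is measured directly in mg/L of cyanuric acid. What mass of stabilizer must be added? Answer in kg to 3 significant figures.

(a) Volume: 2140 m³ = 2,140,000 L.
(a) Available chlorine delivered: 9330 g × 0.602 = 5617 g as Cl₂.
(a) Concentration rise: 5617 g / 2,140,000 L = 2.625 mg/L = 2.62 ppm.

(b) Volume: 71,300 US gal × 3.785 L/gal = 269,870 L.
(b) CYA to add: (42 − 12) = 30 mg/L × 269,870 L = 8096 g cyanuric acid.
(b) At 95% purity: 8096 / 0.95 = 8522 g product.

(a) 2.62 ppm; (b) 8.52 kg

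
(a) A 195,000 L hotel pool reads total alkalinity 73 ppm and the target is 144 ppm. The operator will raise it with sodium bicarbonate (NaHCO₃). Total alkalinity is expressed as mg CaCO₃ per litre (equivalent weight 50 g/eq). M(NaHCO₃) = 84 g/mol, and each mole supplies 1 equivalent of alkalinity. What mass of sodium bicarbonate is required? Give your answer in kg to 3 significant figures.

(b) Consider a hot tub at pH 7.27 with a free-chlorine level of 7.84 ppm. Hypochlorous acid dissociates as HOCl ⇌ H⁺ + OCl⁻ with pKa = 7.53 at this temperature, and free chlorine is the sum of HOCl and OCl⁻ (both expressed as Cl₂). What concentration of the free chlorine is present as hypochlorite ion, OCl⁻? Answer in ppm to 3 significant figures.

(a) 23.3 kg; (b) 2.78 ppm

(a) Alkalinity to add: (144 − 73) = 71 mg/L as CaCO₃ × 195,000 L = 13,840 g as CaCO₃.
(a) Equivalents: 13,840 g ÷ 50 g/eq = 276.9 eq.
(a) NaHCO₃ supplies 1 eq per mole → 276.9 mol.
(a) Mass: 276.9 mol × 84 g/mol = 23,260 g.

(b) [OCl⁻]/[HOCl] = 10^(pH − pKa) = 10^(7.27 − 7.53) = 10^-0.26 = 0.5495.
(b) Fraction as HOCl = 1 / (1 + 0.5495) = 0.6454.
(b) OCl⁻ = (1 − 0.6454) × 7.84 ppm = 2.78 ppm.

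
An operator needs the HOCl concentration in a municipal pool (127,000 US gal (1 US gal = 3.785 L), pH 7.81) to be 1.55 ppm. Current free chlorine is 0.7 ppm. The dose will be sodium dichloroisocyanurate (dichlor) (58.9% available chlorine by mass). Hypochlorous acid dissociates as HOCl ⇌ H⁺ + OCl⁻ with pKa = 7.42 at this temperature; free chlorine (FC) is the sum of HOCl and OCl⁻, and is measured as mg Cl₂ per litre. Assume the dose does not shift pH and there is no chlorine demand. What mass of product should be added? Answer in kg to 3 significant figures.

Volume: 127,000 US gal × 3.785 L/gal = 480,695 L.
[OCl⁻]/[HOCl] = 10^(pH − pKa) = 10^(7.81 − 7.42) = 2.455; fraction as HOCl = 1/(1 + 2.455) = 0.2895.
Free chlorine required for 1.55 ppm HOCl: 1.55 / 0.2895 = 5.355 ppm.
FC to add: 5.355 − 0.7 = 4.655 mg/L as Cl₂.
Cl₂ equivalent: 4.655 mg/L × 480,695 L = 2238 g.
Product at 58.9% available Cl: 2238 / 0.589 = 3799 g.

3.80 kg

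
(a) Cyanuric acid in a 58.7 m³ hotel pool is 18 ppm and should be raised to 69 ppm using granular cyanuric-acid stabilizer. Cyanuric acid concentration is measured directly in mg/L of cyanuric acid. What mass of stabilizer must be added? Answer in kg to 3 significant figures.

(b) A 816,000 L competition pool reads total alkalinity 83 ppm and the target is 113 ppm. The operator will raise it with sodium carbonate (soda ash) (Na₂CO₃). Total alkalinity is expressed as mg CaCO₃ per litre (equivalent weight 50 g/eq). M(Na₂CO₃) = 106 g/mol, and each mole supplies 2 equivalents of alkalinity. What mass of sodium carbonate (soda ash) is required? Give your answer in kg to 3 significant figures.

(a) 2.99 kg; (b) 25.9 kg

(a) Volume: 58.7 m³ = 58,700 L.
(a) CYA to add: (69 − 18) = 51 mg/L × 58,700 L = 2994 g cyanuric acid.

(b) Alkalinity to add: (113 − 83) = 30 mg/L as CaCO₃ × 816,000 L = 24,480 g as CaCO₃.
(b) Equivalents: 24,480 g ÷ 50 g/eq = 489.6 eq.
(b) Each mole of Na₂CO₃ supplies 2 eq, so 489.6 / 2 = 244.8 mol.
(b) Mass: 244.8 mol × 106 g/mol = 25,950 g.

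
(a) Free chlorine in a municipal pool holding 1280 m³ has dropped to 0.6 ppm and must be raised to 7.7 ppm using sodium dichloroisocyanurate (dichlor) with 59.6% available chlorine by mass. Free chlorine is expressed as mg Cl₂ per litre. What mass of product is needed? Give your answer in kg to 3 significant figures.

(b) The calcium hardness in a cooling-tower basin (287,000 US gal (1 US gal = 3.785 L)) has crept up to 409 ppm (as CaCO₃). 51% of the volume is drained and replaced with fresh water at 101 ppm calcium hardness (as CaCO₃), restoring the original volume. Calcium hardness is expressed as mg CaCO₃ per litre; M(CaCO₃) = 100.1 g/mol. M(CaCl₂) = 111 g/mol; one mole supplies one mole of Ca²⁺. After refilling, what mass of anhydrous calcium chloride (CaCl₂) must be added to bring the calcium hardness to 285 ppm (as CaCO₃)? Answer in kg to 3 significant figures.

(a) 15.2 kg; (b) 39.8 kg

(a) Volume: 1280 m³ = 1,280,000 L.
(a) Chlorine deficit: 7.7 − 0.6 = 7.1 ppm = 7.1 mg/L as Cl₂.
(a) Cl₂ equivalent needed: 7.1 mg/L × 1,280,000 L = 9,088,000 mg = 9088 g.
(a) Product at 59.6% available chlorine: 9088 / 0.596 = 15,250 g.

(b) Volume: 287,000 US gal × 3.785 L/gal = 1,086,295 L.
(b) After draining 51% and refilling: 409 × 0.49 + 101 × 0.51 = 251.92 ppm.
(b) Deficit to target: 285 − 251.92 = 33.08 mg/L.
(b) As CaCO₃: 33.08 mg/L × 1,086,295 L = 35,930 g; ÷ 100.1 = 359 mol Ca²⁺.
(b) Mass: 359 × 111 = 39,850 g.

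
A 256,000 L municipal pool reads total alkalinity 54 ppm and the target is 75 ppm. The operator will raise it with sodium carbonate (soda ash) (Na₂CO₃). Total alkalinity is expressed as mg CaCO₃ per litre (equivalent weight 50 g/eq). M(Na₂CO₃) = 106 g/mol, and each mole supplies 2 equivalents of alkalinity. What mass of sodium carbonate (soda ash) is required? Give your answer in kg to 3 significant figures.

5.70 kg

Alkalinity to add: (75 − 54) = 21 mg/L as CaCO₃ × 256,000 L = 5376 g as CaCO₃.
Equivalents: 5376 g ÷ 50 g/eq = 107.5 eq.
Each mole of Na₂CO₃ supplies 2 eq, so 107.5 / 2 = 53.76 mol.
Mass: 53.76 mol × 106 g/mol = 5699 g.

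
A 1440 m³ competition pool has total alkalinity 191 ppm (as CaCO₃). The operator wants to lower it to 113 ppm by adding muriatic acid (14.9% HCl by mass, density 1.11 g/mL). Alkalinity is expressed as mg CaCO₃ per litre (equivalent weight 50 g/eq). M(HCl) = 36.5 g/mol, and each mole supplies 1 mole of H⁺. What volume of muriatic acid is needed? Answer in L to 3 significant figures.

496 L

Volume: 1440 m³ = 1,440,000 L.
Alkalinity to neutralize: (191 − 113) = 78 mg/L as CaCO₃ × 1,440,000 L = 112,300 g as CaCO₃.
Equivalents of H⁺ required: 112,300 ÷ 50 g/eq = 2246 eq = 2246 mol HCl.
Mass of HCl: 2246 × 36.5 = 81,990 g.
Mass of 14.9% solution: 81,990 / 0.149 = 550,300 g.
Volume: 550,300 g ÷ 1.11 g/mL = 495,800 mL.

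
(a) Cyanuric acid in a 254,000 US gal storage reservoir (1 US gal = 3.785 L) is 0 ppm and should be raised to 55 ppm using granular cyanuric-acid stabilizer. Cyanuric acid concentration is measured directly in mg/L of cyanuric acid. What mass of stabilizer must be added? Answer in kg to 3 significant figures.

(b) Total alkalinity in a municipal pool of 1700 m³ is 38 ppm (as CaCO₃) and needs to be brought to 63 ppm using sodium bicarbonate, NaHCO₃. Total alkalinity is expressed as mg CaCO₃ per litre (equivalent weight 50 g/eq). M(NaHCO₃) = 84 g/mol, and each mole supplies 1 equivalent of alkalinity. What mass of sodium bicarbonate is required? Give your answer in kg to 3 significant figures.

(a) 52.9 kg; (b) 71.4 kg

(a) Volume: 254,000 US gal × 3.785 L/gal = 961,390 L.
(a) CYA to add: (55 − 0) = 55 mg/L × 961,390 L = 52,880 g cyanuric acid.

(b) Volume: 1700 m³ = 1,700,000 L.
(b) Alkalinity to add: (63 − 38) = 25 mg/L as CaCO₃ × 1,700,000 L = 42,500 g as CaCO₃.
(b) Equivalents: 42,500 g ÷ 50 g/eq = 850 eq.
(b) NaHCO₃ supplies 1 eq per mole → 850 mol.
(b) Mass: 850 mol × 84 g/mol = 71,400 g.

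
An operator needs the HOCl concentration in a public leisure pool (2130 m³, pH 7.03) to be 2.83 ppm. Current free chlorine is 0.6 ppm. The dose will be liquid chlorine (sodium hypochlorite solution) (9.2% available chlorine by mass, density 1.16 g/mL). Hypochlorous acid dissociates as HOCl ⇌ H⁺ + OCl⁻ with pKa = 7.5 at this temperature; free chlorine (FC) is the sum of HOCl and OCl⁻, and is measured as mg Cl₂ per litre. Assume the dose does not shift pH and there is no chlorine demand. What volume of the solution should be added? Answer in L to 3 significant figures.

Volume: 2130 m³ = 2,130,000 L.
[OCl⁻]/[HOCl] = 10^(pH − pKa) = 10^(7.03 − 7.5) = 0.3388; fraction as HOCl = 1/(1 + 0.3388) = 0.7469.
Free chlorine required for 2.83 ppm HOCl: 2.83 / 0.7469 = 3.789 ppm.
FC to add: 3.789 − 0.6 = 3.189 mg/L as Cl₂.
Cl₂ equivalent: 3.189 mg/L × 2,130,000 L = 6792 g.
Product at 9.2% available Cl: 6792 / 0.092 = 73,830 g.
Volume: 73,830 g ÷ 1.16 g/mL = 63,650 mL.

63.6 L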